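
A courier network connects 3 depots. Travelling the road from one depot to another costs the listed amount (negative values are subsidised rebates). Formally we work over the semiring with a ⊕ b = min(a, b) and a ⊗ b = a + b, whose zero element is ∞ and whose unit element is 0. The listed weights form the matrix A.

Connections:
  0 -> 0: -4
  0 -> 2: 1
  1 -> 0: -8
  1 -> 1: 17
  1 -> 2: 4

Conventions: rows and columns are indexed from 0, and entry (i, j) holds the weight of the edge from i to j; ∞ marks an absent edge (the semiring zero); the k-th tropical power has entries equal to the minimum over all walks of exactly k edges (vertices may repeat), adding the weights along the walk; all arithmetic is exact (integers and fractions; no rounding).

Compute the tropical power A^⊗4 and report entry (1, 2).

A^⊗2:
  [-8, ∞, -3]
  [-12, 34, -7]
  [∞, ∞, ∞]
A^⊗3:
  [-12, ∞, -7]
  [-16, 51, -11]
  [∞, ∞, ∞]
A^⊗4:
  [-16, ∞, -11]
  [-20, 68, -15]
  [∞, ∞, ∞]
Key observation: the optimum is the walk 1->0->0->0->2, with weight (-8) + (-4) + (-4) + 1 = -15.
Optimal value attained by: walk 1->0->0->0->2.
Answer: (A^⊗4)[1][2] = -15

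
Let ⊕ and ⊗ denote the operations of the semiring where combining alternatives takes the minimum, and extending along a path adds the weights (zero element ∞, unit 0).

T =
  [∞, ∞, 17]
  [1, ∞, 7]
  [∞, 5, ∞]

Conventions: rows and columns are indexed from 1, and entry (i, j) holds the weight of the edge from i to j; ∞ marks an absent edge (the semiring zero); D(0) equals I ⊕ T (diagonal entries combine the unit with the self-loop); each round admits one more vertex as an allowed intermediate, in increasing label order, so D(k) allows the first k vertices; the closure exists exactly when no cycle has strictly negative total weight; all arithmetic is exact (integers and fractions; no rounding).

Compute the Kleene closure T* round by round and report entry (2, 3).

D(0):
  [0, ∞, 17]
  [1, 0, 7]
  [∞, 5, 0]
D(1):
  [0, ∞, 17]
  [1, 0, 7]
  [∞, 5, 0]
D(2):
  [0, ∞, 17]
  [1, 0, 7]
  [6, 5, 0]
D(3):
  [0, 22, 17]
  [1, 0, 7]
  [6, 5, 0]
Answer: T*[2][3] = 7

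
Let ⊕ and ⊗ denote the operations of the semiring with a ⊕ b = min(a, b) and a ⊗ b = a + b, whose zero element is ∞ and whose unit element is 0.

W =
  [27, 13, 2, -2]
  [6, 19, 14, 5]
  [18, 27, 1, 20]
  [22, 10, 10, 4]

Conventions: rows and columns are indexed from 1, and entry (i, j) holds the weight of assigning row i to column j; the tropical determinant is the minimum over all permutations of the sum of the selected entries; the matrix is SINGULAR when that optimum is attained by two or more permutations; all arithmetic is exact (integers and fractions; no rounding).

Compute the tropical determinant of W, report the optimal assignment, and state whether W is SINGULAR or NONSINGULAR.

σ = (1, 2, 3, 4): 27 + 19 + 1 + 4 = 51
σ = (1, 2, 4, 3): 27 + 19 + 20 + 10 = 76
σ = (1, 3, 2, 4): 27 + 14 + 27 + 4 = 72
σ = (1, 3, 4, 2): 27 + 14 + 20 + 10 = 71
σ = (1, 4, 2, 3): 27 + 5 + 27 + 10 = 69
σ = (1, 4, 3, 2): 27 + 5 + 1 + 10 = 43
σ = (2, 1, 3, 4): 13 + 6 + 1 + 4 = 24
σ = (2, 1, 4, 3): 13 + 6 + 20 + 10 = 49
σ = (2, 3, 1, 4): 13 + 14 + 18 + 4 = 49
σ = (2, 3, 4, 1): 13 + 14 + 20 + 22 = 69
σ = (2, 4, 1, 3): 13 + 5 + 18 + 10 = 46
σ = (2, 4, 3, 1): 13 + 5 + 1 + 22 = 41
σ = (3, 1, 2, 4): 2 + 6 + 27 + 4 = 39
σ = (3, 1, 4, 2): 2 + 6 + 20 + 10 = 38
σ = (3, 2, 1, 4): 2 + 19 + 18 + 4 = 43
σ = (3, 2, 4, 1): 2 + 19 + 20 + 22 = 63
σ = (3, 4, 1, 2): 2 + 5 + 18 + 10 = 35
σ = (3, 4, 2, 1): 2 + 5 + 27 + 22 = 56
σ = (4, 1, 2, 3): (-2) + 6 + 27 + 10 = 41
σ = (4, 1, 3, 2): (-2) + 6 + 1 + 10 = 15
σ = (4, 2, 1, 3): (-2) + 19 + 18 + 10 = 45
σ = (4, 2, 3, 1): (-2) + 19 + 1 + 22 = 40
σ = (4, 3, 1, 2): (-2) + 14 + 18 + 10 = 40
σ = (4, 3, 2, 1): (-2) + 14 + 27 + 22 = 61
Optimal value attained by: σ = (4, 1, 3, 2).
Answer: det⊕(W) = 15; verdict: NONSINGULAR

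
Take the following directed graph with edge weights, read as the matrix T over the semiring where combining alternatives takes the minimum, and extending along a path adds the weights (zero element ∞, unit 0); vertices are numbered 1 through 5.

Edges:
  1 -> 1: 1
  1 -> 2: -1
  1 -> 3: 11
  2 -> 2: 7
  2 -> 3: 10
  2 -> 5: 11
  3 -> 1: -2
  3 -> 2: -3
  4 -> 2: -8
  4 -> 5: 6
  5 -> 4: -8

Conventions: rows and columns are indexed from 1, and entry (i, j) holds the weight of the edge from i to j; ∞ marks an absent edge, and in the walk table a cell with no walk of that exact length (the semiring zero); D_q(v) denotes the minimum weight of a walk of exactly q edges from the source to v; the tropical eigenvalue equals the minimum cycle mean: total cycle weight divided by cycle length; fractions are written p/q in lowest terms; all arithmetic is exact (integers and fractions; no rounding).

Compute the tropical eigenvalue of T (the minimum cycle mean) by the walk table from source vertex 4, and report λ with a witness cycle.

q=0: [∞, ∞, ∞, 0, ∞]
q=1: [∞, -8, ∞, ∞, 6]
q=2: [∞, -1, 2, -2, 3]
q=3: [0, -10, 9, -5, 4]
q=4: [1, -13, 0, -4, 1]
q=5: [-2, -12, -3, -7, -2]
Optimal cycle mean attained by: cycle 2->5->4->2, total 11 + (-8) + (-8), length 3.
Answer: λ = -5/3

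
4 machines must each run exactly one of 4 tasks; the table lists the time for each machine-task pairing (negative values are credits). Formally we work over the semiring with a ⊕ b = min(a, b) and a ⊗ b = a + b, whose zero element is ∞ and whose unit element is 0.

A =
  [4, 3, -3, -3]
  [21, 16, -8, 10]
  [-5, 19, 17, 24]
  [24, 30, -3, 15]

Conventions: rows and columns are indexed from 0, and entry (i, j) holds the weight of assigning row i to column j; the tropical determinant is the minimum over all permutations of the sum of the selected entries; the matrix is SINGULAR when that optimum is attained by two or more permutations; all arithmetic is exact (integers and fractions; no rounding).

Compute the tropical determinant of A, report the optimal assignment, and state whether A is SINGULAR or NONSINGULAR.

σ = (0, 1, 2, 3): 4 + 16 + 17 + 15 = 52
σ = (0, 1, 3, 2): 4 + 16 + 24 + (-3) = 41
σ = (0, 2, 1, 3): 4 + (-8) + 19 + 15 = 30
σ = (0, 2, 3, 1): 4 + (-8) + 24 + 30 = 50
σ = (0, 3, 1, 2): 4 + 10 + 19 + (-3) = 30
σ = (0, 3, 2, 1): 4 + 10 + 17 + 30 = 61
σ = (1, 0, 2, 3): 3 + 21 + 17 + 15 = 56
σ = (1, 0, 3, 2): 3 + 21 + 24 + (-3) = 45
σ = (1, 2, 0, 3): 3 + (-8) + (-5) + 15 = 5
σ = (1, 2, 3, 0): 3 + (-8) + 24 + 24 = 43
σ = (1, 3, 0, 2): 3 + 10 + (-5) + (-3) = 5
σ = (1, 3, 2, 0): 3 + 10 + 17 + 24 = 54
σ = (2, 0, 1, 3): (-3) + 21 + 19 + 15 = 52
σ = (2, 0, 3, 1): (-3) + 21 + 24 + 30 = 72
σ = (2, 1, 0, 3): (-3) + 16 + (-5) + 15 = 23
σ = (2, 1, 3, 0): (-3) + 16 + 24 + 24 = 61
σ = (2, 3, 0, 1): (-3) + 10 + (-5) + 30 = 32
σ = (2, 3, 1, 0): (-3) + 10 + 19 + 24 = 50
σ = (3, 0, 1, 2): (-3) + 21 + 19 + (-3) = 34
σ = (3, 0, 2, 1): (-3) + 21 + 17 + 30 = 65
σ = (3, 1, 0, 2): (-3) + 16 + (-5) + (-3) = 5
σ = (3, 1, 2, 0): (-3) + 16 + 17 + 24 = 54
σ = (3, 2, 0, 1): (-3) + (-8) + (-5) + 30 = 14
σ = (3, 2, 1, 0): (-3) + (-8) + 19 + 24 = 32
Optimal value attained by: σ = (1, 2, 0, 3).
Answer: det⊕(A) = 5; verdict: SINGULAR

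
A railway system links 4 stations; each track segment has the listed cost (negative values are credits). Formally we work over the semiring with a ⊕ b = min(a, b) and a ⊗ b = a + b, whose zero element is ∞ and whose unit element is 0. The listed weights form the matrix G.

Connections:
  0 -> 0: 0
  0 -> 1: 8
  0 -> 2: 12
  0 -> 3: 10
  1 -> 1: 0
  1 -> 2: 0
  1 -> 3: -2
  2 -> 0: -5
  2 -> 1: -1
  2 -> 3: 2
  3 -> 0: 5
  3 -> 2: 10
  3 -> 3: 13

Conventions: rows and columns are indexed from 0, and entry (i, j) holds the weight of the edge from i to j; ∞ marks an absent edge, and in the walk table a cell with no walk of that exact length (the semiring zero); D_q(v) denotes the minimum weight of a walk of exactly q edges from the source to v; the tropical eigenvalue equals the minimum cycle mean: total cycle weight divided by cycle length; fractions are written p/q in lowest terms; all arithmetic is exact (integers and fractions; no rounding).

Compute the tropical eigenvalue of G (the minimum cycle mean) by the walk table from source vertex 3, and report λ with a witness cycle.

q=0: [∞, ∞, ∞, 0]
q=1: [5, ∞, 10, 13]
q=2: [5, 9, 17, 12]
q=3: [5, 9, 9, 7]
q=4: [4, 8, 9, 7]
Optimal cycle mean attained by: cycle 1->2->1, total 0 + (-1), length 2.
Answer: λ = -1/2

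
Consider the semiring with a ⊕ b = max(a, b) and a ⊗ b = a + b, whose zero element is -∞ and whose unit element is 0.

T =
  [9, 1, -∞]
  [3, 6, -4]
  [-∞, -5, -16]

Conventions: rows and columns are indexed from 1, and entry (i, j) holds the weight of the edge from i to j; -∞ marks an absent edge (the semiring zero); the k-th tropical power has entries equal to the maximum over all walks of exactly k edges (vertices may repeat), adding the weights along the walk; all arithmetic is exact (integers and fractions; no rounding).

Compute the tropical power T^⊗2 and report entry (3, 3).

T^⊗2:
  [18, 10, -3]
  [12, 12, 2]
  [-2, 1, -9]
Key observation: the optimum is the walk 3->2->3, with weight (-5) + (-4) = -9.
Optimal value attained by: walk 3->2->3.
Answer: (T^⊗2)[3][3] = -9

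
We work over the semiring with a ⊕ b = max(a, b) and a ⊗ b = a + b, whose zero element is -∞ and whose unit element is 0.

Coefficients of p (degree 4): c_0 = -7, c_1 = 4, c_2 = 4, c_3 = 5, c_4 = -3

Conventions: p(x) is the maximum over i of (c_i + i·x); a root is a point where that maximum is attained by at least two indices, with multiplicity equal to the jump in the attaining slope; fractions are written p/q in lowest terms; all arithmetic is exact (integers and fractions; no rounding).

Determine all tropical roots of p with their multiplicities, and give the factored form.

hull edge (i=0, c=-7) to (i=1, c=4): slope 11, span 1
hull edge (i=1, c=4) to (i=3, c=5): slope 1/2, span 2
hull edge (i=3, c=5) to (i=4, c=-3): slope -8, span 1
Factored form: p(x) = -3 ⊗ (x ⊕ (-11)) ⊗ (x ⊕ (-1/2)) ⊗ (x ⊕ (-1/2)) ⊗ (x ⊕ 8)
Answer: roots = -11 (mult 1), -1/2 (mult 2), 8 (mult 1)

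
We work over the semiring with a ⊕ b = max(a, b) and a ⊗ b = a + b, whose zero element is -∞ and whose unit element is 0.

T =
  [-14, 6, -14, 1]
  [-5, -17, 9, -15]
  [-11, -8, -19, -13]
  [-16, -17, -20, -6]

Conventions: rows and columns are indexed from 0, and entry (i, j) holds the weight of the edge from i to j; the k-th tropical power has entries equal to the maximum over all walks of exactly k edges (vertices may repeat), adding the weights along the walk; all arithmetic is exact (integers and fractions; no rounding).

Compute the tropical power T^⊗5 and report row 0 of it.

T^⊗2:
  [1, -8, 15, -5]
  [-2, 1, -8, -4]
  [-13, -5, 1, -10]
  [-22, -10, -8, -12]
T^⊗3:
  [4, 7, 1, 2]
  [-4, 4, 10, -1]
  [-10, -7, 4, -12]
  [-15, -16, -1, -18]
T^⊗4:
  [2, 10, 16, 5]
  [-1, 2, 13, -3]
  [-7, -4, 2, -9]
  [-12, -9, -7, -14]
T^⊗5:
  [5, 8, 19, 3]
  [2, 5, 11, 0]
  [-9, -1, 5, -6]
  [-14, -6, 0, -11]
Answer: row 0 of T^⊗5 = [5, 8, 19, 3]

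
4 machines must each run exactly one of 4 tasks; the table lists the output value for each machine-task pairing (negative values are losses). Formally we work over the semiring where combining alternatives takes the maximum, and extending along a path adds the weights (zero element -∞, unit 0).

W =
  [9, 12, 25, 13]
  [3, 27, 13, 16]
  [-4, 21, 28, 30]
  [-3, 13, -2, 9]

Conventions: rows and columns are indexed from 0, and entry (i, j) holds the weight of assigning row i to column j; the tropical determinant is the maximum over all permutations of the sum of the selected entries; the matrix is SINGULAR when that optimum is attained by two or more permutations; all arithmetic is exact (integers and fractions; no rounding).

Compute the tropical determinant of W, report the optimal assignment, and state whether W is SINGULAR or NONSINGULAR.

σ = (0, 1, 2, 3): 9 + 27 + 28 + 9 = 73
σ = (0, 1, 3, 2): 9 + 27 + 30 + (-2) = 64
σ = (0, 2, 1, 3): 9 + 13 + 21 + 9 = 52
σ = (0, 2, 3, 1): 9 + 13 + 30 + 13 = 65
σ = (0, 3, 1, 2): 9 + 16 + 21 + (-2) = 44
σ = (0, 3, 2, 1): 9 + 16 + 28 + 13 = 66
σ = (1, 0, 2, 3): 12 + 3 + 28 + 9 = 52
σ = (1, 0, 3, 2): 12 + 3 + 30 + (-2) = 43
σ = (1, 2, 0, 3): 12 + 13 + (-4) + 9 = 30
σ = (1, 2, 3, 0): 12 + 13 + 30 + (-3) = 52
σ = (1, 3, 0, 2): 12 + 16 + (-4) + (-2) = 22
σ = (1, 3, 2, 0): 12 + 16 + 28 + (-3) = 53
σ = (2, 0, 1, 3): 25 + 3 + 21 + 9 = 58
σ = (2, 0, 3, 1): 25 + 3 + 30 + 13 = 71
σ = (2, 1, 0, 3): 25 + 27 + (-4) + 9 = 57
σ = (2, 1, 3, 0): 25 + 27 + 30 + (-3) = 79
σ = (2, 3, 0, 1): 25 + 16 + (-4) + 13 = 50
σ = (2, 3, 1, 0): 25 + 16 + 21 + (-3) = 59
σ = (3, 0, 1, 2): 13 + 3 + 21 + (-2) = 35
σ = (3, 0, 2, 1): 13 + 3 + 28 + 13 = 57
σ = (3, 1, 0, 2): 13 + 27 + (-4) + (-2) = 34
σ = (3, 1, 2, 0): 13 + 27 + 28 + (-3) = 65
σ = (3, 2, 0, 1): 13 + 13 + (-4) + 13 = 35
σ = (3, 2, 1, 0): 13 + 13 + 21 + (-3) = 44
Optimal value attained by: σ = (2, 1, 3, 0).
Answer: det⊕(W) = 79; verdict: NONSINGULAR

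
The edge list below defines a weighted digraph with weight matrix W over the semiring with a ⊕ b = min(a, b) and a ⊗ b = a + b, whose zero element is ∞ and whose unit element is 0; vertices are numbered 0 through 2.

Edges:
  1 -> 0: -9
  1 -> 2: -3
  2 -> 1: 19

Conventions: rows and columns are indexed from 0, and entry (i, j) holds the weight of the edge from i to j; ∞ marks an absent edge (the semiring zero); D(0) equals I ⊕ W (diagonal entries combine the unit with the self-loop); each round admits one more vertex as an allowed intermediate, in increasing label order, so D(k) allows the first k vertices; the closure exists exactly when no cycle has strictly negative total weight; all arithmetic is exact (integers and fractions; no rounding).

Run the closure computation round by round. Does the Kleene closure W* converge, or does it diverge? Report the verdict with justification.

D(0):
  [0, ∞, ∞]
  [-9, 0, -3]
  [∞, 19, 0]
D(1):
  [0, ∞, ∞]
  [-9, 0, -3]
  [∞, 19, 0]
D(2):
  [0, ∞, ∞]
  [-9, 0, -3]
  [10, 19, 0]
D(3):
  [0, ∞, ∞]
  [-9, 0, -3]
  [10, 19, 0]
Key observation: every diagonal entry stays at the unit through all rounds, so no improving cycle exists.
Answer: CONVERGES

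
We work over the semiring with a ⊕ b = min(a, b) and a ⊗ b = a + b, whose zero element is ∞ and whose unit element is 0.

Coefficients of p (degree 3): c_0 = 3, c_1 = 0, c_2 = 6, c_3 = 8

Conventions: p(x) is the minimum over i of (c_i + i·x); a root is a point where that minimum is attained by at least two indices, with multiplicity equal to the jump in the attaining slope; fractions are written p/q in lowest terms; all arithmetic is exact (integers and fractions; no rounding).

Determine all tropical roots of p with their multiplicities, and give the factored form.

hull edge (i=0, c=3) to (i=1, c=0): slope -3, span 1
hull edge (i=1, c=0) to (i=3, c=8): slope 4, span 2
Factored form: p(x) = 8 ⊗ (x ⊕ (-4)) ⊗ (x ⊕ (-4)) ⊗ (x ⊕ 3)
Answer: roots = -4 (mult 2), 3 (mult 1)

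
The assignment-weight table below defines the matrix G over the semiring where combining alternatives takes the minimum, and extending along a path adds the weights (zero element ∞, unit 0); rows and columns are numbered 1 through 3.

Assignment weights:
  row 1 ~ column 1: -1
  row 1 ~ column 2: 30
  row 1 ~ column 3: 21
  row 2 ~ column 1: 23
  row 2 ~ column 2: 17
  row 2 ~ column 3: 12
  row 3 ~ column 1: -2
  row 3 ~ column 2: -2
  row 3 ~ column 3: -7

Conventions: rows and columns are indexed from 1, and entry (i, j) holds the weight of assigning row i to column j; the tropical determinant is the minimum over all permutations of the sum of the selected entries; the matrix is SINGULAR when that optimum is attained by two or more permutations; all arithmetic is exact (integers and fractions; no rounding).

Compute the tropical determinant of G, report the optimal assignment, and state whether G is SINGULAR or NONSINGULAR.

σ = (1, 2, 3): (-1) + 17 + (-7) = 9
σ = (1, 3, 2): (-1) + 12 + (-2) = 9
σ = (2, 1, 3): 30 + 23 + (-7) = 46
σ = (2, 3, 1): 30 + 12 + (-2) = 40
σ = (3, 1, 2): 21 + 23 + (-2) = 42
σ = (3, 2, 1): 21 + 17 + (-2) = 36
Optimal value attained by: σ = (1, 2, 3).
Answer: det⊕(G) = 9; verdict: SINGULAR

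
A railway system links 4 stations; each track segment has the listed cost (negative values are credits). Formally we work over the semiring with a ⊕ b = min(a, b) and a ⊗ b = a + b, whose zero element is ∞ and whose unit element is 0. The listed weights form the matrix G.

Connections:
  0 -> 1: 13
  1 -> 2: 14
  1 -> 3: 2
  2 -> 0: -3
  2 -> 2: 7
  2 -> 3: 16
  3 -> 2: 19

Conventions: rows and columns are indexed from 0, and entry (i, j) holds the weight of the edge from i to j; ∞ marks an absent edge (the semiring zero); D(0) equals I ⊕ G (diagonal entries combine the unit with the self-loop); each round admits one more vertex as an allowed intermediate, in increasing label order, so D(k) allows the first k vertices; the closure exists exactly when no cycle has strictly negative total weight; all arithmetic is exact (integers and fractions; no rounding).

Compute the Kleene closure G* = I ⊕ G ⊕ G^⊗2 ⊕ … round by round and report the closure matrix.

D(0):
  [0, 13, ∞, ∞]
  [∞, 0, 14, 2]
  [-3, ∞, 0, 16]
  [∞, ∞, 19, 0]
D(1):
  [0, 13, ∞, ∞]
  [∞, 0, 14, 2]
  [-3, 10, 0, 16]
  [∞, ∞, 19, 0]
D(2):
  [0, 13, 27, 15]
  [∞, 0, 14, 2]
  [-3, 10, 0, 12]
  [∞, ∞, 19, 0]
D(3):
  [0, 13, 27, 15]
  [11, 0, 14, 2]
  [-3, 10, 0, 12]
  [16, 29, 19, 0]
D(4):
  [0, 13, 27, 15]
  [11, 0, 14, 2]
  [-3, 10, 0, 12]
  [16, 29, 19, 0]
Answer: G* = [[0, 13, 27, 15], [11, 0, 14, 2], [-3, 10, 0, 12], [16, 29, 19, 0]]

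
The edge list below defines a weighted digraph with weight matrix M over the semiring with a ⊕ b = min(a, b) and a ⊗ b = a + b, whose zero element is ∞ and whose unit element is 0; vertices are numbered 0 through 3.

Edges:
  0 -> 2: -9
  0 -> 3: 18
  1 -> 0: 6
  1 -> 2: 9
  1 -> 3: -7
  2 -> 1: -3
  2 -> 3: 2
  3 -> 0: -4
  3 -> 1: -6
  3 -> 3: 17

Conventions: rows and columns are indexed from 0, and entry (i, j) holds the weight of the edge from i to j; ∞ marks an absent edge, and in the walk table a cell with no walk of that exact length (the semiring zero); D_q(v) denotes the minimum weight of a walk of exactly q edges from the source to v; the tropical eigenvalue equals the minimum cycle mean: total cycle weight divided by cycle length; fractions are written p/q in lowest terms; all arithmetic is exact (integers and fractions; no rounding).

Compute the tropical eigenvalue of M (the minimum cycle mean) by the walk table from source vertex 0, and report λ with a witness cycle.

q=0: [0, ∞, ∞, ∞]
q=1: [∞, ∞, -9, 18]
q=2: [14, -12, ∞, -7]
q=3: [-11, -13, -3, -19]
q=4: [-23, -25, -20, -20]
Optimal cycle mean attained by: cycle 1->3->1, total (-7) + (-6), length 2.
Answer: λ = -13/2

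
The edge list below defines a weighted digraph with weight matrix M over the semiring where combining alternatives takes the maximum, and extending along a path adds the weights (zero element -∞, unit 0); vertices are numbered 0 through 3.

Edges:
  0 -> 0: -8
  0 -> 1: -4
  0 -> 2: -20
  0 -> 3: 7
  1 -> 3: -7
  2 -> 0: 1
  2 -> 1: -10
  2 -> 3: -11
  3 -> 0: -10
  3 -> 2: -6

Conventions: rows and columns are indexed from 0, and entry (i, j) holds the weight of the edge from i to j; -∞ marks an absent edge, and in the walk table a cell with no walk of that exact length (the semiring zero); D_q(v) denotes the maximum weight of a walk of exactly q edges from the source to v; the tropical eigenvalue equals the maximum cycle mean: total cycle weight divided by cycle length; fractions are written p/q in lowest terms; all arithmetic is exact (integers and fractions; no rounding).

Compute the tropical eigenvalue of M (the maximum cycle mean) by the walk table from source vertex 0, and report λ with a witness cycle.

q=0: [0, -∞, -∞, -∞]
q=1: [-8, -4, -20, 7]
q=2: [-3, -12, 1, -1]
q=3: [2, -7, -7, 4]
q=4: [-6, -2, -2, 9]
Optimal cycle mean attained by: cycle 0->3->2->0, total 7 + (-6) + 1, length 3.
Answer: λ = 2/3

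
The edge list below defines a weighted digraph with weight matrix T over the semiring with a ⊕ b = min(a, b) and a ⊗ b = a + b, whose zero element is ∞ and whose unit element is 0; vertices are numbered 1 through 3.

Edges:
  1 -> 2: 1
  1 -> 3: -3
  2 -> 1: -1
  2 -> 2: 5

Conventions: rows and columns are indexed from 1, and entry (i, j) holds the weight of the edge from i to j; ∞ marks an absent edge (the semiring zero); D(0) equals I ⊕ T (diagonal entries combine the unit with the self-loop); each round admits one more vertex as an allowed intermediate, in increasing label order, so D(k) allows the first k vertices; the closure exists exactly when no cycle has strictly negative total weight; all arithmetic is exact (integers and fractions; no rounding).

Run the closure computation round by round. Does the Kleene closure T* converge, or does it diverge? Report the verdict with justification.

D(0):
  [0, 1, -3]
  [-1, 0, ∞]
  [∞, ∞, 0]
D(1):
  [0, 1, -3]
  [-1, 0, -4]
  [∞, ∞, 0]
D(2):
  [0, 1, -3]
  [-1, 0, -4]
  [∞, ∞, 0]
D(3):
  [0, 1, -3]
  [-1, 0, -4]
  [∞, ∞, 0]
Key observation: every diagonal entry stays at the unit through all rounds, so no improving cycle exists.
Answer: CONVERGES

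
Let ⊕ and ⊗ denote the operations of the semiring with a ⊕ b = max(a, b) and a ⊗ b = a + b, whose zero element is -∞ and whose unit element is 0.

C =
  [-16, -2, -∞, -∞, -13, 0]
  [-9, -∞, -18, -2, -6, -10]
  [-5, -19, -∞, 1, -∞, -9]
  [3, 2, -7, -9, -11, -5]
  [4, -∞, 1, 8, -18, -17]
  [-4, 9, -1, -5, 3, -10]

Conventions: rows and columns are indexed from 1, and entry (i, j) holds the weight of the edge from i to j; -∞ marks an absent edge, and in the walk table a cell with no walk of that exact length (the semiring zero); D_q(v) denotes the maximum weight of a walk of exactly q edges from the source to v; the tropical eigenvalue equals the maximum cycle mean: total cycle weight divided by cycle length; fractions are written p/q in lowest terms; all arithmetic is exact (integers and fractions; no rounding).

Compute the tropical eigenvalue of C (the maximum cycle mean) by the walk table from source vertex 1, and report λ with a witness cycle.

q=0: [0, -∞, -∞, -∞, -∞, -∞]
q=1: [-16, -2, -∞, -∞, -13, 0]
q=2: [-4, 9, -1, -4, 3, -10]
q=3: [7, -1, 4, 11, 3, -1]
q=4: [14, 13, 4, 11, 2, 7]
q=5: [14, 16, 6, 11, 10, 14]
q=6: [14, 23, 13, 18, 17, 14]
Optimal cycle mean attained by: cycle 1->6->5->4->1, total 0 + 3 + 8 + 3, length 4.
Answer: λ = 7/2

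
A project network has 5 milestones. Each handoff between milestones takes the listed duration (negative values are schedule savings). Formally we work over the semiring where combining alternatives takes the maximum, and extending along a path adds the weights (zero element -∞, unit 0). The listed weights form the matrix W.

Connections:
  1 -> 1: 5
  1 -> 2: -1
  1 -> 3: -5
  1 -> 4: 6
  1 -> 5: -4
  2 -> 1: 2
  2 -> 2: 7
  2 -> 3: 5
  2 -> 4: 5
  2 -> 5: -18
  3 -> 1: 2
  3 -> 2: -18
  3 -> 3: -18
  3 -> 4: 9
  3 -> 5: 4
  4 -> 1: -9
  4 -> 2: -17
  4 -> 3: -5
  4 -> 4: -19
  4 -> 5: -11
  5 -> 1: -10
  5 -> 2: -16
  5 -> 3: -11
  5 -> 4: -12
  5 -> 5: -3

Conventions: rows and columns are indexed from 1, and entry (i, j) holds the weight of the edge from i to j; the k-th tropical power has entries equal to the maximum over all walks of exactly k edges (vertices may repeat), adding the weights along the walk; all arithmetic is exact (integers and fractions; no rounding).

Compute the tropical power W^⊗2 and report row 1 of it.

W^⊗2:
  [10, 6, 4, 11, 1]
  [9, 14, 12, 14, 9]
  [7, 1, 4, 8, 1]
  [-3, -10, -12, 4, -1]
  [-5, -9, -11, -2, -6]
Answer: row 1 of W^⊗2 = [10, 6, 4, 11, 1]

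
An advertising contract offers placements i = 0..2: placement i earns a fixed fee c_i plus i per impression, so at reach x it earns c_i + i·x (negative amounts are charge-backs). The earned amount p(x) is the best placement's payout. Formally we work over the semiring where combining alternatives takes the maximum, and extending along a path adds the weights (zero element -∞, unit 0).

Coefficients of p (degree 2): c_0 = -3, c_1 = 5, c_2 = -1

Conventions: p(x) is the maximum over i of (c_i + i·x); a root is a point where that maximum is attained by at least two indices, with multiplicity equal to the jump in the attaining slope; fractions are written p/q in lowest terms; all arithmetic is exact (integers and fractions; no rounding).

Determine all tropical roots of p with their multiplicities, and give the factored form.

hull edge (i=0, c=-3) to (i=1, c=5): slope 8, span 1
hull edge (i=1, c=5) to (i=2, c=-1): slope -6, span 1
Factored form: p(x) = -1 ⊗ (x ⊕ (-8)) ⊗ (x ⊕ 6)
Answer: roots = -8 (mult 1), 6 (mult 1)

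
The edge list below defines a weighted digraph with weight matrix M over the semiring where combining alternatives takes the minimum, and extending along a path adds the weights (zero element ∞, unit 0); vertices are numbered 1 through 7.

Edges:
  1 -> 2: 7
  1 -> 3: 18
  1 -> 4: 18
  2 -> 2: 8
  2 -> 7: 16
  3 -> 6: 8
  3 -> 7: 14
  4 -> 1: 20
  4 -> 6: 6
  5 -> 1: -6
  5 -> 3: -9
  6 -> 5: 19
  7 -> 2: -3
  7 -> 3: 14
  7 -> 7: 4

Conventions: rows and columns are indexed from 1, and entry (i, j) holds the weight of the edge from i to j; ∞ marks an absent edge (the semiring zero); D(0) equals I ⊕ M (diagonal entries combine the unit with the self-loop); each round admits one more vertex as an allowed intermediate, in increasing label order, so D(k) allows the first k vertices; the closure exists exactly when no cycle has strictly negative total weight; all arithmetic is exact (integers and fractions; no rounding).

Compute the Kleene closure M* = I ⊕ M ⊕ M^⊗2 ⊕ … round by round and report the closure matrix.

D(0):
  [0, 7, 18, 18, ∞, ∞, ∞]
  [∞, 0, ∞, ∞, ∞, ∞, 16]
  [∞, ∞, 0, ∞, ∞, 8, 14]
  [20, ∞, ∞, 0, ∞, 6, ∞]
  [-6, ∞, -9, ∞, 0, ∞, ∞]
  [∞, ∞, ∞, ∞, 19, 0, ∞]
  [∞, -3, 14, ∞, ∞, ∞, 0]
D(1):
  [0, 7, 18, 18, ∞, ∞, ∞]
  [∞, 0, ∞, ∞, ∞, ∞, 16]
  [∞, ∞, 0, ∞, ∞, 8, 14]
  [20, 27, 38, 0, ∞, 6, ∞]
  [-6, 1, -9, 12, 0, ∞, ∞]
  [∞, ∞, ∞, ∞, 19, 0, ∞]
  [∞, -3, 14, ∞, ∞, ∞, 0]
D(2):
  [0, 7, 18, 18, ∞, ∞, 23]
  [∞, 0, ∞, ∞, ∞, ∞, 16]
  [∞, ∞, 0, ∞, ∞, 8, 14]
  [20, 27, 38, 0, ∞, 6, 43]
  [-6, 1, -9, 12, 0, ∞, 17]
  [∞, ∞, ∞, ∞, 19, 0, ∞]
  [∞, -3, 14, ∞, ∞, ∞, 0]
D(3):
  [0, 7, 18, 18, ∞, 26, 23]
  [∞, 0, ∞, ∞, ∞, ∞, 16]
  [∞, ∞, 0, ∞, ∞, 8, 14]
  [20, 27, 38, 0, ∞, 6, 43]
  [-6, 1, -9, 12, 0, -1, 5]
  [∞, ∞, ∞, ∞, 19, 0, ∞]
  [∞, -3, 14, ∞, ∞, 22, 0]
D(4):
  [0, 7, 18, 18, ∞, 24, 23]
  [∞, 0, ∞, ∞, ∞, ∞, 16]
  [∞, ∞, 0, ∞, ∞, 8, 14]
  [20, 27, 38, 0, ∞, 6, 43]
  [-6, 1, -9, 12, 0, -1, 5]
  [∞, ∞, ∞, ∞, 19, 0, ∞]
  [∞, -3, 14, ∞, ∞, 22, 0]
D(5):
  [0, 7, 18, 18, ∞, 24, 23]
  [∞, 0, ∞, ∞, ∞, ∞, 16]
  [∞, ∞, 0, ∞, ∞, 8, 14]
  [20, 27, 38, 0, ∞, 6, 43]
  [-6, 1, -9, 12, 0, -1, 5]
  [13, 20, 10, 31, 19, 0, 24]
  [∞, -3, 14, ∞, ∞, 22, 0]
D(6):
  [0, 7, 18, 18, 43, 24, 23]
  [∞, 0, ∞, ∞, ∞, ∞, 16]
  [21, 28, 0, 39, 27, 8, 14]
  [19, 26, 16, 0, 25, 6, 30]
  [-6, 1, -9, 12, 0, -1, 5]
  [13, 20, 10, 31, 19, 0, 24]
  [35, -3, 14, 53, 41, 22, 0]
D(7):
  [0, 7, 18, 18, 43, 24, 23]
  [51, 0, 30, 69, 57, 38, 16]
  [21, 11, 0, 39, 27, 8, 14]
  [19, 26, 16, 0, 25, 6, 30]
  [-6, 1, -9, 12, 0, -1, 5]
  [13, 20, 10, 31, 19, 0, 24]
  [35, -3, 14, 53, 41, 22, 0]
Answer: M* = [[0, 7, 18, 18, 43, 24, 23], [51, 0, 30, 69, 57, 38, 16], [21, 11, 0, 39, 27, 8, 14], [19, 26, 16, 0, 25, 6, 30], [-6, 1, -9, 12, 0, -1, 5], [13, 20, 10, 31, 19, 0, 24], [35, -3, 14, 53, 41, 22, 0]]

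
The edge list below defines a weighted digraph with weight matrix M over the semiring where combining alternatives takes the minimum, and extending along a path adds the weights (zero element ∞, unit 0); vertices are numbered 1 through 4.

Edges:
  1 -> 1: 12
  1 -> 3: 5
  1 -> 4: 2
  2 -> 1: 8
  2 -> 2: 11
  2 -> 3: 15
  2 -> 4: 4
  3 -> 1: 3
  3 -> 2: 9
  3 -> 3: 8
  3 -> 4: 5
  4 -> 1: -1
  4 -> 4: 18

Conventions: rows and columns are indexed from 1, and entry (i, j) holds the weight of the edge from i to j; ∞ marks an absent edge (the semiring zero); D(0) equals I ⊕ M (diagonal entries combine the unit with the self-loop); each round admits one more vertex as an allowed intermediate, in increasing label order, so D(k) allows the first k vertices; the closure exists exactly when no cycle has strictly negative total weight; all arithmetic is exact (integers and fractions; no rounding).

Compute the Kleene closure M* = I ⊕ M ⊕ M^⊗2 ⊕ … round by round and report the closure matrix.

D(0):
  [0, ∞, 5, 2]
  [8, 0, 15, 4]
  [3, 9, 0, 5]
  [-1, ∞, ∞, 0]
D(1):
  [0, ∞, 5, 2]
  [8, 0, 13, 4]
  [3, 9, 0, 5]
  [-1, ∞, 4, 0]
D(2):
  [0, ∞, 5, 2]
  [8, 0, 13, 4]
  [3, 9, 0, 5]
  [-1, ∞, 4, 0]
D(3):
  [0, 14, 5, 2]
  [8, 0, 13, 4]
  [3, 9, 0, 5]
  [-1, 13, 4, 0]
D(4):
  [0, 14, 5, 2]
  [3, 0, 8, 4]
  [3, 9, 0, 5]
  [-1, 13, 4, 0]
Answer: M* = [[0, 14, 5, 2], [3, 0, 8, 4], [3, 9, 0, 5], [-1, 13, 4, 0]]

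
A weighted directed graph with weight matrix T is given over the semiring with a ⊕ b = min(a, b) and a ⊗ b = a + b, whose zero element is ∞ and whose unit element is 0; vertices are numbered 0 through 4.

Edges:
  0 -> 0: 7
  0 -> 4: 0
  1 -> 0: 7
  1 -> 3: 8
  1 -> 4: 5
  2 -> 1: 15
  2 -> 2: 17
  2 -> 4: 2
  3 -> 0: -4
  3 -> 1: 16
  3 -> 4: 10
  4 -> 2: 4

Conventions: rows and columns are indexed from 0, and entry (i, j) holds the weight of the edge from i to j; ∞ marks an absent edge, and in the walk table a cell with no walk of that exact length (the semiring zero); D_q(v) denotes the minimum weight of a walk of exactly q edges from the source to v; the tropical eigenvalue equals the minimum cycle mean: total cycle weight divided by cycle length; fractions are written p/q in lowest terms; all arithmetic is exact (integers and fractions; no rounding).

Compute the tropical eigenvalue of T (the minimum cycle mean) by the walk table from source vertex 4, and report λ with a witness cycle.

q=0: [∞, ∞, ∞, ∞, 0]
q=1: [∞, ∞, 4, ∞, ∞]
q=2: [∞, 19, 21, ∞, 6]
q=3: [26, 36, 10, 27, 23]
q=4: [23, 25, 27, 44, 12]
q=5: [30, 42, 16, 33, 23]
Optimal cycle mean attained by: cycle 2->4->2, total 2 + 4, length 2.
Answer: λ = 3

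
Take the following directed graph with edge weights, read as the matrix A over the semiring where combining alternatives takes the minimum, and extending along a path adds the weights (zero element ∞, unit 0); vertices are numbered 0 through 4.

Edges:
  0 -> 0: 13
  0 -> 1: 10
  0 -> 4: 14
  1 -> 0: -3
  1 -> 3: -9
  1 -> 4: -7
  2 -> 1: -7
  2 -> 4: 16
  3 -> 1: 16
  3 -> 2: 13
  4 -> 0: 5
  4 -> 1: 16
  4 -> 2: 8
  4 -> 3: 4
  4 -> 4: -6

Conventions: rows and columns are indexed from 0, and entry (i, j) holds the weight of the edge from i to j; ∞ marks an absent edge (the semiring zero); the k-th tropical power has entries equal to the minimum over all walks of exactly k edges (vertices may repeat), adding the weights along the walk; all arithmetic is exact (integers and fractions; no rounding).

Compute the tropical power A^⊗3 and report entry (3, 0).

A^⊗2:
  [7, 23, 22, 1, 3]
  [-2, 7, 1, -3, -13]
  [-10, 32, 24, -16, -14]
  [13, 6, ∞, 7, 9]
  [-1, 1, 2, -2, -12]
A^⊗3:
  [8, 15, 11, 7, -3]
  [-8, -6, -5, -9, -19]
  [-9, 0, -6, -10, -20]
  [3, 23, 17, -3, -1]
  [-7, -5, -4, -8, -18]
Key observation: the optimum is the walk 3->2->1->0, with weight 13 + (-7) + (-3) = 3.
Optimal value attained by: walk 3->2->1->0.
Answer: (A^⊗3)[3][0] = 3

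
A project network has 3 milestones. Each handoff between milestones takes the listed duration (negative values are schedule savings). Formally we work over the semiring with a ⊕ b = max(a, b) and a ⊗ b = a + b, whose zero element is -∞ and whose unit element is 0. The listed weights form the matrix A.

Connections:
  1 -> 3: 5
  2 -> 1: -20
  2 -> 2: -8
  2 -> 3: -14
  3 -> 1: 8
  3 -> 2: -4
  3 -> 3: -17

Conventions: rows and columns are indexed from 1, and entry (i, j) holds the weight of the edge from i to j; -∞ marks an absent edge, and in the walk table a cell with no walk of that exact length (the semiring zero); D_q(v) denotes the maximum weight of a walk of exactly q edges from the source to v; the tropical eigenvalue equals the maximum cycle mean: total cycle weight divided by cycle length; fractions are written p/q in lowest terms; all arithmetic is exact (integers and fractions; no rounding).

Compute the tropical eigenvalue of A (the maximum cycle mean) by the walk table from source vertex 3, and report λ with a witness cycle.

q=0: [-∞, -∞, 0]
q=1: [8, -4, -17]
q=2: [-9, -12, 13]
q=3: [21, 9, -4]
Optimal cycle mean attained by: cycle 1->3->1, total 5 + 8, length 2.
Answer: λ = 13/2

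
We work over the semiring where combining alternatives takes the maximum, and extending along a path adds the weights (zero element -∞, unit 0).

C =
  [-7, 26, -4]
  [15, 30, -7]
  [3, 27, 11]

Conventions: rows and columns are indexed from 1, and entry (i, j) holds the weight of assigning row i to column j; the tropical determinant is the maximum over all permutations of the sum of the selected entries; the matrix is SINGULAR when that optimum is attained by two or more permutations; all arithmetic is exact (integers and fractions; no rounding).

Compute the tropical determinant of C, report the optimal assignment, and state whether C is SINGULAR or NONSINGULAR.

σ = (1, 2, 3): (-7) + 30 + 11 = 34
σ = (1, 3, 2): (-7) + (-7) + 27 = 13
σ = (2, 1, 3): 26 + 15 + 11 = 52
σ = (2, 3, 1): 26 + (-7) + 3 = 22
σ = (3, 1, 2): (-4) + 15 + 27 = 38
σ = (3, 2, 1): (-4) + 30 + 3 = 29
Optimal value attained by: σ = (2, 1, 3).
Answer: det⊕(C) = 52; verdict: NONSINGULAR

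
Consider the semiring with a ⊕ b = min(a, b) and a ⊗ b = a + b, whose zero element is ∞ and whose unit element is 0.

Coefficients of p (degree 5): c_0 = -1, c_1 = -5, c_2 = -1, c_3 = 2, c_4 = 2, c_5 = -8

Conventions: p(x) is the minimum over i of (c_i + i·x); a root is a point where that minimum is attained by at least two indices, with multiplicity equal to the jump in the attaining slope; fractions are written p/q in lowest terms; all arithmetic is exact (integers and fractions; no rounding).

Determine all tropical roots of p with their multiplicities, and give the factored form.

hull edge (i=0, c=-1) to (i=1, c=-5): slope -4, span 1
hull edge (i=1, c=-5) to (i=5, c=-8): slope -3/4, span 4
Factored form: p(x) = -8 ⊗ (x ⊕ 3/4) ⊗ (x ⊕ 3/4) ⊗ (x ⊕ 3/4) ⊗ (x ⊕ 3/4) ⊗ (x ⊕ 4)
Answer: roots = 3/4 (mult 4), 4 (mult 1)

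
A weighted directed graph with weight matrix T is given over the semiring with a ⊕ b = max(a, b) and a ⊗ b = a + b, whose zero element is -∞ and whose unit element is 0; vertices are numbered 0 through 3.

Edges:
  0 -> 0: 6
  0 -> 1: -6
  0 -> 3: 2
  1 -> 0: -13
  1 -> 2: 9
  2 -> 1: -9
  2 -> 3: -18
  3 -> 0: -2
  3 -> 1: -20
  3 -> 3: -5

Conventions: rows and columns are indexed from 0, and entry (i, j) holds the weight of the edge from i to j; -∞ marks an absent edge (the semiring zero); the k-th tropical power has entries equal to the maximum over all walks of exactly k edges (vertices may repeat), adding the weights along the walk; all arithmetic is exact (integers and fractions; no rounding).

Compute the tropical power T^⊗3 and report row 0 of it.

T^⊗2:
  [12, 0, 3, 8]
  [-7, 0, -∞, -9]
  [-20, -38, 0, -23]
  [4, -8, -11, 0]
T^⊗3:
  [18, 6, 9, 14]
  [-1, -13, 9, -5]
  [-14, -9, -29, -18]
  [10, -2, 1, 6]
Answer: row 0 of T^⊗3 = [18, 6, 9, 14]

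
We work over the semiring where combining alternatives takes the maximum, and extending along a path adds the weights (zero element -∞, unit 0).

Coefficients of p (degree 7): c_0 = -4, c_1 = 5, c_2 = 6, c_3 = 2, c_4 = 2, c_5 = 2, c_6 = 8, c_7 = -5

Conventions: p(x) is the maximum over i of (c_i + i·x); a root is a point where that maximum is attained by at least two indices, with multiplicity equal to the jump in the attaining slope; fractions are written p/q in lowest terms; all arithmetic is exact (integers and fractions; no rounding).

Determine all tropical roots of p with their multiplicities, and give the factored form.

hull edge (i=0, c=-4) to (i=1, c=5): slope 9, span 1
hull edge (i=1, c=5) to (i=2, c=6): slope 1, span 1
hull edge (i=2, c=6) to (i=6, c=8): slope 1/2, span 4
hull edge (i=6, c=8) to (i=7, c=-5): slope -13, span 1
Factored form: p(x) = -5 ⊗ (x ⊕ (-9)) ⊗ (x ⊕ (-1)) ⊗ (x ⊕ (-1/2)) ⊗ (x ⊕ (-1/2)) ⊗ (x ⊕ (-1/2)) ⊗ (x ⊕ (-1/2)) ⊗ (x ⊕ 13)
Answer: roots = -9 (mult 1), -1 (mult 1), -1/2 (mult 4), 13 (mult 1)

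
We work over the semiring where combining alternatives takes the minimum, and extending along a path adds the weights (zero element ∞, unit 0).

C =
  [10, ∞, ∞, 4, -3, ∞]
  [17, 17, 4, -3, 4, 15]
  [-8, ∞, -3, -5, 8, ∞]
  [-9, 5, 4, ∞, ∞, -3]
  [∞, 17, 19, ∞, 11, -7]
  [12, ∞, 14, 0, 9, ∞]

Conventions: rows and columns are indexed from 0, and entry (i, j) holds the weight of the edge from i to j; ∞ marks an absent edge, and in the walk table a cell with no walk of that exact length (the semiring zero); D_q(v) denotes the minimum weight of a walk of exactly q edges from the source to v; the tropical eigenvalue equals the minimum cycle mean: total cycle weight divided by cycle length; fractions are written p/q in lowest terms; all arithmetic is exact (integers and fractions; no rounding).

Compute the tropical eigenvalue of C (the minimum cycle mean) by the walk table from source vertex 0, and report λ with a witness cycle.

q=0: [0, ∞, ∞, ∞, ∞, ∞]
q=1: [10, ∞, ∞, 4, -3, ∞]
q=2: [-5, 9, 8, 14, 7, -10]
q=3: [0, 19, 4, -10, -8, 0]
q=4: [-19, -5, -6, -1, -3, -15]
q=5: [-14, 4, -9, -15, -22, -10]
q=6: [-24, -10, -12, -14, -17, -29]
Optimal cycle mean attained by: cycle 0->4->5->3->0, total (-3) + (-7) + 0 + (-9), length 4.
Answer: λ = -19/4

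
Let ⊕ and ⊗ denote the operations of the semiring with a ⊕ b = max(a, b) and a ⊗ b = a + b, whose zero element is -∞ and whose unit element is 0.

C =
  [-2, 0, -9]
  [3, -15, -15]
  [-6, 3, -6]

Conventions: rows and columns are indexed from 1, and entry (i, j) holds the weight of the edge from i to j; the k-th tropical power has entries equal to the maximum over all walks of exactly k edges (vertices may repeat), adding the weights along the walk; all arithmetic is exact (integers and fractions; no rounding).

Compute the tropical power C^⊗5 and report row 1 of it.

C^⊗2:
  [3, -2, -11]
  [1, 3, -6]
  [6, -3, -12]
C^⊗3:
  [1, 3, -6]
  [6, 1, -8]
  [4, 6, -3]
C^⊗4:
  [6, 1, -8]
  [4, 6, -3]
  [9, 4, -5]
C^⊗5:
  [4, 6, -3]
  [9, 4, -5]
  [7, 9, 0]
Answer: row 1 of C^⊗5 = [4, 6, -3]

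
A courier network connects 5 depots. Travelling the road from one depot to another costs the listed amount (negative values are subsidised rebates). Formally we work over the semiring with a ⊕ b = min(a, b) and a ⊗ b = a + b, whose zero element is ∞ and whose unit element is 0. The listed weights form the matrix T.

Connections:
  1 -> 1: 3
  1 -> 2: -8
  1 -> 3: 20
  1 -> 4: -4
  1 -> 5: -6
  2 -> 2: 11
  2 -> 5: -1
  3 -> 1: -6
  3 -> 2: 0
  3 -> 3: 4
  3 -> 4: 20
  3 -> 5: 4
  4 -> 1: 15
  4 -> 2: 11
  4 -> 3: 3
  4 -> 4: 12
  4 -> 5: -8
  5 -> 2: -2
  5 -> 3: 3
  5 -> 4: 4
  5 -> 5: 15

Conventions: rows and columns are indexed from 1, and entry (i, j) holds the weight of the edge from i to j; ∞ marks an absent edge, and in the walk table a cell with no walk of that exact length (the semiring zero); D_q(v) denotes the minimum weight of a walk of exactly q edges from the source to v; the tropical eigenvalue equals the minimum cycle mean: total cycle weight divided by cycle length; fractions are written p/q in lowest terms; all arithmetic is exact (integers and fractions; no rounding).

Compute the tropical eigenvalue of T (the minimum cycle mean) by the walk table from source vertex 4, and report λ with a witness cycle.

q=0: [∞, ∞, ∞, 0, ∞]
q=1: [15, 11, 3, 12, -8]
q=2: [-3, -10, -5, -4, 4]
q=3: [-11, -11, -1, -7, -12]
q=4: [-8, -19, -9, -15, -17]
q=5: [-15, -19, -14, -13, -23]
Optimal cycle mean attained by: cycle 1->4->5->3->1, total (-4) + (-8) + 3 + (-6), length 4.
Answer: λ = -15/4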